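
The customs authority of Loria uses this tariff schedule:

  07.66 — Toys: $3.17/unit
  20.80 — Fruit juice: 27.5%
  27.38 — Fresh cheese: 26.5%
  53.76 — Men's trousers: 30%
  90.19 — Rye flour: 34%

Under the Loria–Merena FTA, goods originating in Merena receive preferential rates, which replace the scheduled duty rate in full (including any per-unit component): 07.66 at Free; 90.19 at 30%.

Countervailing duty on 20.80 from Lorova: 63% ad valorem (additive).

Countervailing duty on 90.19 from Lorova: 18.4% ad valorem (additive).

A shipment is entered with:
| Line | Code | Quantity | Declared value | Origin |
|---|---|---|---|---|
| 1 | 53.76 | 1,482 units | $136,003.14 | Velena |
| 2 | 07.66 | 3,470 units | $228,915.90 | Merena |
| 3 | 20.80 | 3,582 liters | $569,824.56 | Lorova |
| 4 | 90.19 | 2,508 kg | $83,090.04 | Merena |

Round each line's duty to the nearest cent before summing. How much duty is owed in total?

Line 1 (53.76, Velena, 1,482 units, $136,003.14):
Base rate for 53.76 is 30%.
Duty = $136,003.14 × 30% = $40,800.94.
Line 2 (07.66, Merena, 3,470 units, $228,915.90):
Base rate for 07.66 is $3.17/unit.
Origin Merena qualifies under the Loria–Merena agreement and 07.66 is covered: preferential rate Free applies instead.
Duty = $228,915.90 × 0% = $0.00.
Line 3 (20.80, Lorova, 3,582 liters, $569,824.56):
Base rate for 20.80 is 27.5%.
Additional duty on 20.80 from Lorova: +63%. Applied ad valorem rate: 27.5% + 63% = 90.5%.
Duty = $569,824.56 × 90.5% = $515,691.23.
Line 4 (90.19, Merena, 2,508 kg, $83,090.04):
Base rate for 90.19 is 34%.
Origin Merena qualifies under the Loria–Merena agreement and 90.19 is covered: preferential rate 30% applies instead.
The additional-duty order on 90.19 targets Lorova, not Merena; it does not apply.
Duty = $83,090.04 × 30% = $24,927.01.
Total = $40,800.94 + $0.00 + $515,691.23 + $24,927.01 = $581,419.18.

$581,419.18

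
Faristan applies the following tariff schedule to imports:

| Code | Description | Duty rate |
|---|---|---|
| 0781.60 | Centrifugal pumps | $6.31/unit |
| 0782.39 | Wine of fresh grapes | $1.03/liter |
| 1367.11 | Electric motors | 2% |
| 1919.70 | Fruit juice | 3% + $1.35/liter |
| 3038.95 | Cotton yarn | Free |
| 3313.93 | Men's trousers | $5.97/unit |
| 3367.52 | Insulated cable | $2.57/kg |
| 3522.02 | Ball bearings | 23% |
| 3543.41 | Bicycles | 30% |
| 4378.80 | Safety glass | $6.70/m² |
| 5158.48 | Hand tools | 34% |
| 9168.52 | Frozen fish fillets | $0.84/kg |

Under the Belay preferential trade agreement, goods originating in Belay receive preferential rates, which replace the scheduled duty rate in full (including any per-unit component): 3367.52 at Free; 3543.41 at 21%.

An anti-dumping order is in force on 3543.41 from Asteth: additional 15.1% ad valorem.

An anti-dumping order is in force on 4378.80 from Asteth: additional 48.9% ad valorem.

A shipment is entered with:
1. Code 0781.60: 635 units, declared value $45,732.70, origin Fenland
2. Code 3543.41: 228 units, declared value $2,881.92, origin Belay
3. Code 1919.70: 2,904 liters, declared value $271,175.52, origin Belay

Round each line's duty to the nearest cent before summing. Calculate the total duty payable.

$16,667.72

Line 1 (0781.60, Fenland, 635 units, $45,732.70):
Base rate for 0781.60 is $6.31/unit.
Duty = 635 × $6.31 = $4,006.85.
Line 2 (3543.41, Belay, 228 units, $2,881.92):
Base rate for 3543.41 is 30%.
Origin Belay qualifies under the Faristan–Belay agreement and 3543.41 is covered: preferential rate 21% applies instead.
The additional-duty order on 3543.41 targets Asteth, not Belay; it does not apply.
Duty = $2,881.92 × 21% = $605.20.
Line 3 (1919.70, Belay, 2,904 liters, $271,175.52):
Base rate for 1919.70 is 3% + $1.35/liter.
Origin Belay is the FTA partner but 1919.70 is not on the preference list; base rate stands.
Duty = $271,175.52 × 3% + 2,904 × $1.35 = $12,055.67.
Total = $4,006.85 + $605.20 + $12,055.67 = $16,667.72.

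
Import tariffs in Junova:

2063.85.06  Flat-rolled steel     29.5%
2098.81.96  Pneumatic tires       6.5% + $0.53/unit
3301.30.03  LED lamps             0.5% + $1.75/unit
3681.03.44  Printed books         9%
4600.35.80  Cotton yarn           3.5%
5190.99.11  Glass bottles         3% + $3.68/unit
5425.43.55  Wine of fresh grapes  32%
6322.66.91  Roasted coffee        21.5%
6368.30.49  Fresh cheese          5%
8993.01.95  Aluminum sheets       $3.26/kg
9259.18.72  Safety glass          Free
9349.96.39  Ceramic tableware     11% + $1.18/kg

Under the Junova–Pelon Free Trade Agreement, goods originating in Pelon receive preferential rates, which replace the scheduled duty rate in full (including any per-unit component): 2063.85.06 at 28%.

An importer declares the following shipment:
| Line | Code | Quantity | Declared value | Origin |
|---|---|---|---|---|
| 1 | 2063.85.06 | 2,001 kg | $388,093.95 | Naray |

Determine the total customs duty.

Line 1 (2063.85.06, Naray, 2,001 kg, $388,093.95):
Base rate for 2063.85.06 is 29.5%.
2063.85.06 has an FTA preferential rate, but origin Naray is not Pelon; base rate stands.
Duty = $388,093.95 × 29.5% = $114,487.72.

$114,487.72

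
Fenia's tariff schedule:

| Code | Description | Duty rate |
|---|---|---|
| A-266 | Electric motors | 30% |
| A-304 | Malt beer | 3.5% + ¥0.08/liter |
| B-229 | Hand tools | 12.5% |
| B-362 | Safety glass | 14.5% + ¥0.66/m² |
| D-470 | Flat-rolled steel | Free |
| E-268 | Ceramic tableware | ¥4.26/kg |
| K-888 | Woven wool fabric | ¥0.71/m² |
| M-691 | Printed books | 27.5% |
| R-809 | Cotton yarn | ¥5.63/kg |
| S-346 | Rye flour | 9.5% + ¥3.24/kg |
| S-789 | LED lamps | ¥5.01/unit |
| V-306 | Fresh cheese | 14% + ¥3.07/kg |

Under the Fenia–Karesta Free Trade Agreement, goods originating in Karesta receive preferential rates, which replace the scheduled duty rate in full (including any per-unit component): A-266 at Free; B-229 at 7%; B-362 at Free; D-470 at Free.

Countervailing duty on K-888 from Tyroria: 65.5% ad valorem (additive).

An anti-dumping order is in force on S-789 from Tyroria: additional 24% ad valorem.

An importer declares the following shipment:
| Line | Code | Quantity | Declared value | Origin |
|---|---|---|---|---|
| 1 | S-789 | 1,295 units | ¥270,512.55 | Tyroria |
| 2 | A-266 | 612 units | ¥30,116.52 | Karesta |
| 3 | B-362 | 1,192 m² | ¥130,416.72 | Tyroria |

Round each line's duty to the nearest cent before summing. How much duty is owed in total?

¥91,108.10

Line 1 (S-789, Tyroria, 1,295 units, ¥270,512.55):
Base rate for S-789 is ¥5.01/unit.
Additional duty on S-789 from Tyroria: +24% ad valorem. Applied ad valorem rate = 24%.
Duty = ¥270,512.55 × 24% + 1,295 × ¥5.01 = ¥71,410.96.
Line 2 (A-266, Karesta, 612 units, ¥30,116.52):
Base rate for A-266 is 30%.
Origin Karesta qualifies under the Fenia–Karesta agreement and A-266 is covered: preferential rate Free applies instead.
Duty = ¥30,116.52 × 0% = ¥0.00.
Line 3 (B-362, Tyroria, 1,192 m², ¥130,416.72):
Base rate for B-362 is 14.5% + ¥0.66/m².
B-362 has an FTA preferential rate, but origin Tyroria is not Karesta; base rate stands.
Duty = ¥130,416.72 × 14.5% + 1,192 × ¥0.66 = ¥19,697.14.
Total = ¥71,410.96 + ¥0.00 + ¥19,697.14 = ¥91,108.10.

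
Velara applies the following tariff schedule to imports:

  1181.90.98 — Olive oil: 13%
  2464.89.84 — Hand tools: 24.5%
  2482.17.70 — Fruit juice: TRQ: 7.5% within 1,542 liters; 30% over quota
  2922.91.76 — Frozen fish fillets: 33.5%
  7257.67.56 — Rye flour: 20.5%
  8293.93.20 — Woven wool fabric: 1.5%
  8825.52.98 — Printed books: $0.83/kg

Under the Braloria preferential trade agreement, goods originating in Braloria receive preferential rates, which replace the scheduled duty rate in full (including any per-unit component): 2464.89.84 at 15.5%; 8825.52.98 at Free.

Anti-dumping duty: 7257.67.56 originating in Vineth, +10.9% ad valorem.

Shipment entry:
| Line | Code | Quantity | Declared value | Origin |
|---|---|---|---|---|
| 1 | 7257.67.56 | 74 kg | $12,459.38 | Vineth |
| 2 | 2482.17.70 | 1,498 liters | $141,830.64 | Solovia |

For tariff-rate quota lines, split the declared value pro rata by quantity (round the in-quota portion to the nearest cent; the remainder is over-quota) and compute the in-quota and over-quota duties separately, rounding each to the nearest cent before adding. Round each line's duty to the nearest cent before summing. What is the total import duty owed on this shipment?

$14,549.55

Line 1 (7257.67.56, Vineth, 74 kg, $12,459.38):
Base rate for 7257.67.56 is 20.5%.
Additional duty on 7257.67.56 from Vineth: +10.9%. Applied ad valorem rate: 20.5% + 10.9% = 31.4%.
Duty = $12,459.38 × 31.4% = $3,912.25.
Line 2 (2482.17.70, Solovia, 1,498 liters, $141,830.64):
Code 2482.17.70 is under a tariff-rate quota (threshold 1,542 liters). Quantity 1,498 liters is within the quota, so the in-quota rate 7.5% applies to the full value.
Duty = $141,830.64 × 7.5% = $10,637.30.
Total = $3,912.25 + $10,637.30 = $14,549.55.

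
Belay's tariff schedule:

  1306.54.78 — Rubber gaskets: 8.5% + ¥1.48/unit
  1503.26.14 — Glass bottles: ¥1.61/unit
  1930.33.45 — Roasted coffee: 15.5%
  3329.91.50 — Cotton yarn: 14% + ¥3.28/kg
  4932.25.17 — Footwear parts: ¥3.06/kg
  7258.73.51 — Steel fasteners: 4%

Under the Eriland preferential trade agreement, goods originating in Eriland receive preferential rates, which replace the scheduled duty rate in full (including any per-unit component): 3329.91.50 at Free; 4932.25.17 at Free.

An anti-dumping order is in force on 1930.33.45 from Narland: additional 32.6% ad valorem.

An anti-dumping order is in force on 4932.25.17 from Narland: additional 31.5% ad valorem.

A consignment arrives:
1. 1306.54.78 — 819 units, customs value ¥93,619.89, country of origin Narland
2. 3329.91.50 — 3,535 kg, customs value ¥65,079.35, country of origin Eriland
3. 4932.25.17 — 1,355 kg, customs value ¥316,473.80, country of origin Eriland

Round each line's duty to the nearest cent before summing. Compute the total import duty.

¥9,169.81

Line 1 (1306.54.78, Narland, 819 units, ¥93,619.89):
Base rate for 1306.54.78 is 8.5% + ¥1.48/unit.
Duty = ¥93,619.89 × 8.5% + 819 × ¥1.48 = ¥9,169.81.
Line 2 (3329.91.50, Eriland, 3,535 kg, ¥65,079.35):
Base rate for 3329.91.50 is 14% + ¥3.28/kg.
Origin Eriland qualifies under the Belay–Eriland agreement and 3329.91.50 is covered: preferential rate Free applies instead.
Duty = ¥65,079.35 × 0% = ¥0.00.
Line 3 (4932.25.17, Eriland, 1,355 kg, ¥316,473.80):
Base rate for 4932.25.17 is ¥3.06/kg.
Origin Eriland qualifies under the Belay–Eriland agreement and 4932.25.17 is covered: preferential rate Free applies instead.
The additional-duty order on 4932.25.17 targets Narland, not Eriland; it does not apply.
Duty = ¥316,473.80 × 0% = ¥0.00.
Total = ¥9,169.81 + ¥0.00 + ¥0.00 = ¥9,169.81.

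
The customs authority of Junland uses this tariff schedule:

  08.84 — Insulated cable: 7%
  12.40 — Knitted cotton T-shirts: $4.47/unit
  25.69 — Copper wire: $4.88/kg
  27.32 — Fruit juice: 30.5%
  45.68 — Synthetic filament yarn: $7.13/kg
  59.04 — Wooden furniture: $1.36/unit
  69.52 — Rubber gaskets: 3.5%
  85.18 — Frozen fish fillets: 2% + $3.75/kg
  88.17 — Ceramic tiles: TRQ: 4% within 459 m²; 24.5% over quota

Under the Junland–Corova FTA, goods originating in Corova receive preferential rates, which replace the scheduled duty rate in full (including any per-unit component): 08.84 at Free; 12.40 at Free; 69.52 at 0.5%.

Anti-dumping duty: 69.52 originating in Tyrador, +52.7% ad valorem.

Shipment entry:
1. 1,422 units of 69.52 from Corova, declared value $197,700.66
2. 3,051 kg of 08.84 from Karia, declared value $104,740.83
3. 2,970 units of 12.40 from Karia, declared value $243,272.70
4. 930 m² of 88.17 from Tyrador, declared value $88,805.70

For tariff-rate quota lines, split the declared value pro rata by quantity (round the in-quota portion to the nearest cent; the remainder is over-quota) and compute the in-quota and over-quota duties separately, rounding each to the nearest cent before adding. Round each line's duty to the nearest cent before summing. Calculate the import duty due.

Line 1 (69.52, Corova, 1,422 units, $197,700.66):
Base rate for 69.52 is 3.5%.
Origin Corova qualifies under the Junland–Corova agreement and 69.52 is covered: preferential rate 0.5% applies instead.
The additional-duty order on 69.52 targets Tyrador, not Corova; it does not apply.
Duty = $197,700.66 × 0.5% = $988.50.
Line 2 (08.84, Karia, 3,051 kg, $104,740.83):
Base rate for 08.84 is 7%.
08.84 has an FTA preferential rate, but origin Karia is not Corova; base rate stands.
Duty = $104,740.83 × 7% = $7,331.86.
Line 3 (12.40, Karia, 2,970 units, $243,272.70):
Base rate for 12.40 is $4.47/unit.
12.40 has an FTA preferential rate, but origin Karia is not Corova; base rate stands.
Duty = 2,970 × $4.47 = $13,275.90.
Line 4 (88.17, Tyrador, 930 m², $88,805.70):
Code 88.17 is under a tariff-rate quota (threshold 459 m²). In-quota: 459 m² at 4%; over-quota: 471 m² at 24.5%.
Pro-rata value split: in-quota = $88,805.70 × 459/930 = $43,829.91; over-quota = $88,805.70 − $43,829.91 = $44,975.79.
In-quota duty = $43,829.91 × 4% = $1,753.20. Over-quota duty = $44,975.79 × 24.5% = $11,019.07.
Line duty = $1,753.20 + $11,019.07 = $12,772.27.
Total = $988.50 + $7,331.86 + $13,275.90 + $12,772.27 = $34,368.53.

$34,368.53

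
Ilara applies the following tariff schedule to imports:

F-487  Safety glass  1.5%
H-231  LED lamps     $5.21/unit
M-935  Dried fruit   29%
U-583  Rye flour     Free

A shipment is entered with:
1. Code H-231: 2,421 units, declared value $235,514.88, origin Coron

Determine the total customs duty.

Line 1 (H-231, Coron, 2,421 units, $235,514.88):
Base rate for H-231 is $5.21/unit.
Duty = 2,421 × $5.21 = $12,613.41.

$12,613.41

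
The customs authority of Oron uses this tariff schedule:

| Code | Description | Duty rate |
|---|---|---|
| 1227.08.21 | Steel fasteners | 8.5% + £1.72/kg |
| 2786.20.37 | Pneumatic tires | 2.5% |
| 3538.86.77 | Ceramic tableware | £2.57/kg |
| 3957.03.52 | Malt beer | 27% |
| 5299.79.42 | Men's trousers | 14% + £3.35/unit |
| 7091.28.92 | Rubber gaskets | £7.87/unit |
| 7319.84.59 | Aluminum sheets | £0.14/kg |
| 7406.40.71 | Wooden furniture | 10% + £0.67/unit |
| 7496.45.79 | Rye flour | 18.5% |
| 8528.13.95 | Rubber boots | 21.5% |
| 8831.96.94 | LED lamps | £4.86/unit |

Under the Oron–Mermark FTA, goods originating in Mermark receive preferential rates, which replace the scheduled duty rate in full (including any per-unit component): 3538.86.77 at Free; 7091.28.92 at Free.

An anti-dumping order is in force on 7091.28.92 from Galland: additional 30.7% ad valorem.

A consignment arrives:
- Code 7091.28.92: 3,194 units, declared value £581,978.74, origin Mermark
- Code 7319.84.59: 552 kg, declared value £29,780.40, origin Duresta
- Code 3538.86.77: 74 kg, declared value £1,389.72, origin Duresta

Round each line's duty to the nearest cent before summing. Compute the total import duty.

£267.46

Line 1 (7091.28.92, Mermark, 3,194 units, £581,978.74):
Base rate for 7091.28.92 is £7.87/unit.
Origin Mermark qualifies under the Oron–Mermark agreement and 7091.28.92 is covered: preferential rate Free applies instead.
The additional-duty order on 7091.28.92 targets Galland, not Mermark; it does not apply.
Duty = £581,978.74 × 0% = £0.00.
Line 2 (7319.84.59, Duresta, 552 kg, £29,780.40):
Base rate for 7319.84.59 is £0.14/kg.
Duty = 552 × £0.14 = £77.28.
Line 3 (3538.86.77, Duresta, 74 kg, £1,389.72):
Base rate for 3538.86.77 is £2.57/kg.
3538.86.77 has an FTA preferential rate, but origin Duresta is not Mermark; base rate stands.
Duty = 74 × £2.57 = £190.18.
Total = £0.00 + £77.28 + £190.18 = £267.46.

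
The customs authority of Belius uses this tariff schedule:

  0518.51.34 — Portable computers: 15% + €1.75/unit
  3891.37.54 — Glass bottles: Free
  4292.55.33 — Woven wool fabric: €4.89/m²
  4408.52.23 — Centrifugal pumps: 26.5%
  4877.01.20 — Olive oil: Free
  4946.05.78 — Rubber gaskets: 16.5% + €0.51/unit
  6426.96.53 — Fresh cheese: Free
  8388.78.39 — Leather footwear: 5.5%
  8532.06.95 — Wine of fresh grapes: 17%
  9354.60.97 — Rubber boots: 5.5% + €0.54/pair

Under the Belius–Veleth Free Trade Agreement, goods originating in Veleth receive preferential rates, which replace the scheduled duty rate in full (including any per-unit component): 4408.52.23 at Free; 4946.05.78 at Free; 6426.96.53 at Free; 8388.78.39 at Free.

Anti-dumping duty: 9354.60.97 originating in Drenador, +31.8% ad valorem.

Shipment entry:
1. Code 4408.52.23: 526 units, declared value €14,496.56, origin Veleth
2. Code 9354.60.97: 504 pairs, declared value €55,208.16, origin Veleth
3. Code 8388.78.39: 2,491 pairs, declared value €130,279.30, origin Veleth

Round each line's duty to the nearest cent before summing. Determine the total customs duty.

€3,308.61

Line 1 (4408.52.23, Veleth, 526 units, €14,496.56):
Base rate for 4408.52.23 is 26.5%.
Origin Veleth qualifies under the Belius–Veleth agreement and 4408.52.23 is covered: preferential rate Free applies instead.
Duty = €14,496.56 × 0% = €0.00.
Line 2 (9354.60.97, Veleth, 504 pairs, €55,208.16):
Base rate for 9354.60.97 is 5.5% + €0.54/pair.
Origin Veleth is the FTA partner but 9354.60.97 is not on the preference list; base rate stands.
The additional-duty order on 9354.60.97 targets Drenador, not Veleth; it does not apply.
Duty = €55,208.16 × 5.5% + 504 × €0.54 = €3,308.61.
Line 3 (8388.78.39, Veleth, 2,491 pairs, €130,279.30):
Base rate for 8388.78.39 is 5.5%.
Origin Veleth qualifies under the Belius–Veleth agreement and 8388.78.39 is covered: preferential rate Free applies instead.
Duty = €130,279.30 × 0% = €0.00.
Total = €0.00 + €3,308.61 + €0.00 = €3,308.61.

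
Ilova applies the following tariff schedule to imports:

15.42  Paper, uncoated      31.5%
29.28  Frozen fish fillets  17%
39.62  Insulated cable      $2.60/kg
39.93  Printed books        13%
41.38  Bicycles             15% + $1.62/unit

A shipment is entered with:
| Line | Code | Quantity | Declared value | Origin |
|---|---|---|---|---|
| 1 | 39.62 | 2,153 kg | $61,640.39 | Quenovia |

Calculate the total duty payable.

Line 1 (39.62, Quenovia, 2,153 kg, $61,640.39):
Base rate for 39.62 is $2.60/kg.
Duty = 2,153 × $2.60 = $5,597.80.

$5,597.80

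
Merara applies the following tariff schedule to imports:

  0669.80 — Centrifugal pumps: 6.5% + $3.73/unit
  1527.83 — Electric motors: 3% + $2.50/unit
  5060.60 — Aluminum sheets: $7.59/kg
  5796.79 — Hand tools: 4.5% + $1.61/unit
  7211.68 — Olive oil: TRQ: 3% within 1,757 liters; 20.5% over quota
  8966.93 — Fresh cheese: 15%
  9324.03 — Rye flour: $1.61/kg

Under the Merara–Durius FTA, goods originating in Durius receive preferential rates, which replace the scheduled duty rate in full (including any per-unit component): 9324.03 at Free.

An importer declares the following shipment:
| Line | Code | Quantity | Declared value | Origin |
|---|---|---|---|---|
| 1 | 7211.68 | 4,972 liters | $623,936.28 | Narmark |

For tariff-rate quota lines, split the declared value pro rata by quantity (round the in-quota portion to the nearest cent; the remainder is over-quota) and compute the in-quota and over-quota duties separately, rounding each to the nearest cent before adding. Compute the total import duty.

$89,321.90

Line 1 (7211.68, Narmark, 4,972 liters, $623,936.28):
Code 7211.68 is under a tariff-rate quota (threshold 1,757 liters). In-quota: 1,757 liters at 3%; over-quota: 3,215 liters at 20.5%.
Pro-rata value split: in-quota = $623,936.28 × 1,757/4,972 = $220,485.93; over-quota = $623,936.28 − $220,485.93 = $403,450.35.
In-quota duty = $220,485.93 × 3% = $6,614.58. Over-quota duty = $403,450.35 × 20.5% = $82,707.32.
Line duty = $6,614.58 + $82,707.32 = $89,321.90.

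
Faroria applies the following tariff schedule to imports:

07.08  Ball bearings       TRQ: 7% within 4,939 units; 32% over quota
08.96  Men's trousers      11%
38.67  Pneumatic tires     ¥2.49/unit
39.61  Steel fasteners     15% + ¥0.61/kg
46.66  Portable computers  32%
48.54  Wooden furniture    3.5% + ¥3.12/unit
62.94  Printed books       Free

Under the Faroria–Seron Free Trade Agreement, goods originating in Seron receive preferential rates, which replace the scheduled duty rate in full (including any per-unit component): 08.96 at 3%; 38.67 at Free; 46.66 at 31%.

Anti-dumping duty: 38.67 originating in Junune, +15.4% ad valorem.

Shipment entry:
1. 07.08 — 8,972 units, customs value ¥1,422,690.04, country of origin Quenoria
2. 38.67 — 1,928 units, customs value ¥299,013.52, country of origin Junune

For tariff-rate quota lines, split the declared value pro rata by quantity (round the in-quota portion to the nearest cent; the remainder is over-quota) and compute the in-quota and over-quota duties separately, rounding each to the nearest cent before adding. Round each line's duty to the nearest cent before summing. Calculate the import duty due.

¥310,315.31

Line 1 (07.08, Quenoria, 8,972 units, ¥1,422,690.04):
Code 07.08 is under a tariff-rate quota (threshold 4,939 units). In-quota: 4,939 units at 7%; over-quota: 4,033 units at 32%.
Pro-rata value split: in-quota = ¥1,422,690.04 × 4,939/8,972 = ¥783,177.23; over-quota = ¥1,422,690.04 − ¥783,177.23 = ¥639,512.81.
In-quota duty = ¥783,177.23 × 7% = ¥54,822.41. Over-quota duty = ¥639,512.81 × 32% = ¥204,644.10.
Line duty = ¥54,822.41 + ¥204,644.10 = ¥259,466.51.
Line 2 (38.67, Junune, 1,928 units, ¥299,013.52):
Base rate for 38.67 is ¥2.49/unit.
38.67 has an FTA preferential rate, but origin Junune is not Seron; base rate stands.
Additional duty on 38.67 from Junune: +15.4% ad valorem. Applied ad valorem rate = 15.4%.
Duty = ¥299,013.52 × 15.4% + 1,928 × ¥2.49 = ¥50,848.80.
Total = ¥259,466.51 + ¥50,848.80 = ¥310,315.31.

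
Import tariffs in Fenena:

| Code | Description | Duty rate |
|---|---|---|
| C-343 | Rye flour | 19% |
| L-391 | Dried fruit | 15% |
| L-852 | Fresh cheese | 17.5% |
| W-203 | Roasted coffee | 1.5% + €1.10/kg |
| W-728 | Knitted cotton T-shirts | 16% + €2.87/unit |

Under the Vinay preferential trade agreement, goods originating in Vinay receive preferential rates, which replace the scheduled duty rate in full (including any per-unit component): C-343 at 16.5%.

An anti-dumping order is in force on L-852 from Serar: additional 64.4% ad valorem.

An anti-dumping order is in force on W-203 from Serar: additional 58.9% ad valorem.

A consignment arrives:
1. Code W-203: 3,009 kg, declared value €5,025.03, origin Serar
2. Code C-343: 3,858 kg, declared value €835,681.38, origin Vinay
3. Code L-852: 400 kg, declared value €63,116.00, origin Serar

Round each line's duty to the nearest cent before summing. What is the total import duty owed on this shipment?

€195,924.45

Line 1 (W-203, Serar, 3,009 kg, €5,025.03):
Base rate for W-203 is 1.5% + €1.10/kg.
Additional duty on W-203 from Serar: +58.9%. Applied ad valorem rate: 1.5% + 58.9% = 60.4%.
Duty = €5,025.03 × 60.4% + 3,009 × €1.10 = €6,345.02.
Line 2 (C-343, Vinay, 3,858 kg, €835,681.38):
Base rate for C-343 is 19%.
Origin Vinay qualifies under the Fenena–Vinay agreement and C-343 is covered: preferential rate 16.5% applies instead.
Duty = €835,681.38 × 16.5% = €137,887.43.
Line 3 (L-852, Serar, 400 kg, €63,116.00):
Base rate for L-852 is 17.5%.
Additional duty on L-852 from Serar: +64.4%. Applied ad valorem rate: 17.5% + 64.4% = 81.9%.
Duty = €63,116.00 × 81.9% = €51,692.00.
Total = €6,345.02 + €137,887.43 + €51,692.00 = €195,924.45.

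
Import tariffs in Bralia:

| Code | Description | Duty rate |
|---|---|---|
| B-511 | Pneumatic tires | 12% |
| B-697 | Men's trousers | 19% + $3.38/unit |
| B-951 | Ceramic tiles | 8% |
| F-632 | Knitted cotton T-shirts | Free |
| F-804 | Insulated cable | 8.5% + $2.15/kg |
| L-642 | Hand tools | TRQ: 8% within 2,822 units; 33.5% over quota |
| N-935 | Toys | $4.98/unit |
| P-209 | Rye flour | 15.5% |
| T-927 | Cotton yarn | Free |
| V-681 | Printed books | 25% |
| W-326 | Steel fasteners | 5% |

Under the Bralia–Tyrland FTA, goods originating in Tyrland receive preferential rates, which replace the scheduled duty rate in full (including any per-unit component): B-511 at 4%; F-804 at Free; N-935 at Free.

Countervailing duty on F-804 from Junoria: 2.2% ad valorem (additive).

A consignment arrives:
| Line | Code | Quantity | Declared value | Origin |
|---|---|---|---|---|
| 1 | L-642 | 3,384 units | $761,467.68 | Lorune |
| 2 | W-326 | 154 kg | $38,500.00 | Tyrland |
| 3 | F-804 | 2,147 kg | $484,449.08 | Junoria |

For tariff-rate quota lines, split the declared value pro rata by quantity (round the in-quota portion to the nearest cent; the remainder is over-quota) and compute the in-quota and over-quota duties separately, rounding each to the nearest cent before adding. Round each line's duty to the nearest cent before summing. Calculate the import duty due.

Line 1 (L-642, Lorune, 3,384 units, $761,467.68):
Code L-642 is under a tariff-rate quota (threshold 2,822 units). In-quota: 2,822 units at 8%; over-quota: 562 units at 33.5%.
Pro-rata value split: in-quota = $761,467.68 × 2,822/3,384 = $635,006.44; over-quota = $761,467.68 − $635,006.44 = $126,461.24.
In-quota duty = $635,006.44 × 8% = $50,800.52. Over-quota duty = $126,461.24 × 33.5% = $42,364.52.
Line duty = $50,800.52 + $42,364.52 = $93,165.04.
Line 2 (W-326, Tyrland, 154 kg, $38,500.00):
Base rate for W-326 is 5%.
Origin Tyrland is the FTA partner but W-326 is not on the preference list; base rate stands.
Duty = $38,500.00 × 5% = $1,925.00.
Line 3 (F-804, Junoria, 2,147 kg, $484,449.08):
Base rate for F-804 is 8.5% + $2.15/kg.
F-804 has an FTA preferential rate, but origin Junoria is not Tyrland; base rate stands.
Additional duty on F-804 from Junoria: +2.2%. Applied ad valorem rate: 8.5% + 2.2% = 10.7%.
Duty = $484,449.08 × 10.7% + 2,147 × $2.15 = $56,452.10.
Total = $93,165.04 + $1,925.00 + $56,452.10 = $151,542.14.

$151,542.14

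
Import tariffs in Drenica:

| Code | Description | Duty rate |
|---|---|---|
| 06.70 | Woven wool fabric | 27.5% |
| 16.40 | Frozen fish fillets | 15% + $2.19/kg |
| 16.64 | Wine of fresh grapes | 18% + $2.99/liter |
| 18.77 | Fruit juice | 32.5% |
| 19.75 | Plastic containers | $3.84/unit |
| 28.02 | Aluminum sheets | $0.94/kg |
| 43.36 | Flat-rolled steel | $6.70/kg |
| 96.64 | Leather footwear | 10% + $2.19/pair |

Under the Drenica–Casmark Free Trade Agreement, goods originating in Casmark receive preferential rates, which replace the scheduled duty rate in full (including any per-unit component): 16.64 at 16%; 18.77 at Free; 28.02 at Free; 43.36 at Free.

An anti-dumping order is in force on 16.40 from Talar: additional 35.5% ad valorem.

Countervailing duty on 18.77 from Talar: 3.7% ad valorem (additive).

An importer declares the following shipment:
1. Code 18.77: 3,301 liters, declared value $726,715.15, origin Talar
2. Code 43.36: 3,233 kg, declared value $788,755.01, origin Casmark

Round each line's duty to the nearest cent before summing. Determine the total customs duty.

$263,070.88

Line 1 (18.77, Talar, 3,301 liters, $726,715.15):
Base rate for 18.77 is 32.5%.
18.77 has an FTA preferential rate, but origin Talar is not Casmark; base rate stands.
Additional duty on 18.77 from Talar: +3.7%. Applied ad valorem rate: 32.5% + 3.7% = 36.2%.
Duty = $726,715.15 × 36.2% = $263,070.88.
Line 2 (43.36, Casmark, 3,233 kg, $788,755.01):
Base rate for 43.36 is $6.70/kg.
Origin Casmark qualifies under the Drenica–Casmark agreement and 43.36 is covered: preferential rate Free applies instead.
Duty = $788,755.01 × 0% = $0.00.
Total = $263,070.88 + $0.00 = $263,070.88.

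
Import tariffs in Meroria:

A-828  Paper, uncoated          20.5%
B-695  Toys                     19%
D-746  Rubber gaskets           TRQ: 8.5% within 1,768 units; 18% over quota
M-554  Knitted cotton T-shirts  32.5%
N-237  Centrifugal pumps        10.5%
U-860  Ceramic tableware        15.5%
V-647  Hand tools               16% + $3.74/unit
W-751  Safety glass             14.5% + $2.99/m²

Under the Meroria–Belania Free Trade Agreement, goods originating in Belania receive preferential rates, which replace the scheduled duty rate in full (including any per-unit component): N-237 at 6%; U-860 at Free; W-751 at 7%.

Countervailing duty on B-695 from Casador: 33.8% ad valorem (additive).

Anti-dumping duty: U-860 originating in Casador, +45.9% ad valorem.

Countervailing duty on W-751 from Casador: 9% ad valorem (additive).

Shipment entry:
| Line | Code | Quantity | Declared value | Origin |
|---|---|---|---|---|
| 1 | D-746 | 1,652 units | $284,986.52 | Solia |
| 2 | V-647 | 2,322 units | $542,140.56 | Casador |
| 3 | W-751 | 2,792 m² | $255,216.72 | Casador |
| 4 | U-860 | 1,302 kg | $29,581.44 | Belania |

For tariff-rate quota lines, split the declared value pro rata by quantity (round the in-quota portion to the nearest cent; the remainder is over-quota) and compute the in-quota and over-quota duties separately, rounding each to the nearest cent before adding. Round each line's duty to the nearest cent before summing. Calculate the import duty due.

$187,974.63

Line 1 (D-746, Solia, 1,652 units, $284,986.52):
Code D-746 is under a tariff-rate quota (threshold 1,768 units). Quantity 1,652 units is within the quota, so the in-quota rate 8.5% applies to the full value.
Duty = $284,986.52 × 8.5% = $24,223.85.
Line 2 (V-647, Casador, 2,322 units, $542,140.56):
Base rate for V-647 is 16% + $3.74/unit.
Duty = $542,140.56 × 16% + 2,322 × $3.74 = $95,426.77.
Line 3 (W-751, Casador, 2,792 m², $255,216.72):
Base rate for W-751 is 14.5% + $2.99/m².
W-751 has an FTA preferential rate, but origin Casador is not Belania; base rate stands.
Additional duty on W-751 from Casador: +9%. Applied ad valorem rate: 14.5% + 9% = 23.5%.
Duty = $255,216.72 × 23.5% + 2,792 × $2.99 = $68,324.01.
Line 4 (U-860, Belania, 1,302 kg, $29,581.44):
Base rate for U-860 is 15.5%.
Origin Belania qualifies under the Meroria–Belania agreement and U-860 is covered: preferential rate Free applies instead.
The additional-duty order on U-860 targets Casador, not Belania; it does not apply.
Duty = $29,581.44 × 0% = $0.00.
Total = $24,223.85 + $95,426.77 + $68,324.01 + $0.00 = $187,974.63.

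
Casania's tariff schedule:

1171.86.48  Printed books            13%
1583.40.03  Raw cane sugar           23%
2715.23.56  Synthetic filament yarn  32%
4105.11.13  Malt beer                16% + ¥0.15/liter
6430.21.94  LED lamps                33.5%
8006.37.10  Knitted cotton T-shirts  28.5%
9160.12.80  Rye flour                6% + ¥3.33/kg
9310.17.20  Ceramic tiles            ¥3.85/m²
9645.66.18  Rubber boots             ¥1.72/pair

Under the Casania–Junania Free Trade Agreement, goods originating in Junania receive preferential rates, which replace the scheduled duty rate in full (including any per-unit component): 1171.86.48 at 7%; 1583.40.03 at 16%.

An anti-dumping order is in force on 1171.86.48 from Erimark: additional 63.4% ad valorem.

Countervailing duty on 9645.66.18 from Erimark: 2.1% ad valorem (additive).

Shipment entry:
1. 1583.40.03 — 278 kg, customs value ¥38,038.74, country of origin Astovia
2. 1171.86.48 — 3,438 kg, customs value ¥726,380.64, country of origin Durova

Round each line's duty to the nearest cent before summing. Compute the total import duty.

¥103,178.39

Line 1 (1583.40.03, Astovia, 278 kg, ¥38,038.74):
Base rate for 1583.40.03 is 23%.
1583.40.03 has an FTA preferential rate, but origin Astovia is not Junania; base rate stands.
Duty = ¥38,038.74 × 23% = ¥8,748.91.
Line 2 (1171.86.48, Durova, 3,438 kg, ¥726,380.64):
Base rate for 1171.86.48 is 13%.
1171.86.48 has an FTA preferential rate, but origin Durova is not Junania; base rate stands.
The additional-duty order on 1171.86.48 targets Erimark, not Durova; it does not apply.
Duty = ¥726,380.64 × 13% = ¥94,429.48.
Total = ¥8,748.91 + ¥94,429.48 = ¥103,178.39.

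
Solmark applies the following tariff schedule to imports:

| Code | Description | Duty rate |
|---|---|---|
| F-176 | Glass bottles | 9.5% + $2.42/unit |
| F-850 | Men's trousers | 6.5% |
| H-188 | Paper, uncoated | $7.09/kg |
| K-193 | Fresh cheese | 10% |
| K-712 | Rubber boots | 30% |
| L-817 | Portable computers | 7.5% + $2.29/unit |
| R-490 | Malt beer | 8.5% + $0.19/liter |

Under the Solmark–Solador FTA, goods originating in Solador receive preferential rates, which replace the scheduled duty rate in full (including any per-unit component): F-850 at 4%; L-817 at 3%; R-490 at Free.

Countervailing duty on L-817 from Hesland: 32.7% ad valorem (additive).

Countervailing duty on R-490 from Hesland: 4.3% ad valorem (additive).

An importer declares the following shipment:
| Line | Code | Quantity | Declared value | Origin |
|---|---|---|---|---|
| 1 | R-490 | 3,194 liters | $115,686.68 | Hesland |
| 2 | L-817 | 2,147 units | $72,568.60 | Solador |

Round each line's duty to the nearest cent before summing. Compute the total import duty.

Line 1 (R-490, Hesland, 3,194 liters, $115,686.68):
Base rate for R-490 is 8.5% + $0.19/liter.
R-490 has an FTA preferential rate, but origin Hesland is not Solador; base rate stands.
Additional duty on R-490 from Hesland: +4.3%. Applied ad valorem rate: 8.5% + 4.3% = 12.8%.
Duty = $115,686.68 × 12.8% + 3,194 × $0.19 = $15,414.76.
Line 2 (L-817, Solador, 2,147 units, $72,568.60):
Base rate for L-817 is 7.5% + $2.29/unit.
Origin Solador qualifies under the Solmark–Solador agreement and L-817 is covered: preferential rate 3% applies instead.
The additional-duty order on L-817 targets Hesland, not Solador; it does not apply.
Duty = $72,568.60 × 3% = $2,177.06.
Total = $15,414.76 + $2,177.06 = $17,591.82.

$17,591.82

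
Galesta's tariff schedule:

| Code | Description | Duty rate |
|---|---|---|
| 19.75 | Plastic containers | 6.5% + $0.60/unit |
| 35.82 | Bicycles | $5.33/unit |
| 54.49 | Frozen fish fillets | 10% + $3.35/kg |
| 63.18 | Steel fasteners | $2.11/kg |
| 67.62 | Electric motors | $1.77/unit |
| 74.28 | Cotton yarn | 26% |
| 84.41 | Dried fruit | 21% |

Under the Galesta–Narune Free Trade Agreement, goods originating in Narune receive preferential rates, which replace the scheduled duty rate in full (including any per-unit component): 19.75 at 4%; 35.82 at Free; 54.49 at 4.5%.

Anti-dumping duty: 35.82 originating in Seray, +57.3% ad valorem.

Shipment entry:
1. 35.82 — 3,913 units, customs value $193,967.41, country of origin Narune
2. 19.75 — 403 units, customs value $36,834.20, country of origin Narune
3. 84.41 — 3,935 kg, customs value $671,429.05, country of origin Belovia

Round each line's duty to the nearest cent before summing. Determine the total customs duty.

Line 1 (35.82, Narune, 3,913 units, $193,967.41):
Base rate for 35.82 is $5.33/unit.
Origin Narune qualifies under the Galesta–Narune agreement and 35.82 is covered: preferential rate Free applies instead.
The additional-duty order on 35.82 targets Seray, not Narune; it does not apply.
Duty = $193,967.41 × 0% = $0.00.
Line 2 (19.75, Narune, 403 units, $36,834.20):
Base rate for 19.75 is 6.5% + $0.60/unit.
Origin Narune qualifies under the Galesta–Narune agreement and 19.75 is covered: preferential rate 4% applies instead.
Duty = $36,834.20 × 4% = $1,473.37.
Line 3 (84.41, Belovia, 3,935 kg, $671,429.05):
Base rate for 84.41 is 21%.
Duty = $671,429.05 × 21% = $141,000.10.
Total = $0.00 + $1,473.37 + $141,000.10 = $142,473.47.

$142,473.47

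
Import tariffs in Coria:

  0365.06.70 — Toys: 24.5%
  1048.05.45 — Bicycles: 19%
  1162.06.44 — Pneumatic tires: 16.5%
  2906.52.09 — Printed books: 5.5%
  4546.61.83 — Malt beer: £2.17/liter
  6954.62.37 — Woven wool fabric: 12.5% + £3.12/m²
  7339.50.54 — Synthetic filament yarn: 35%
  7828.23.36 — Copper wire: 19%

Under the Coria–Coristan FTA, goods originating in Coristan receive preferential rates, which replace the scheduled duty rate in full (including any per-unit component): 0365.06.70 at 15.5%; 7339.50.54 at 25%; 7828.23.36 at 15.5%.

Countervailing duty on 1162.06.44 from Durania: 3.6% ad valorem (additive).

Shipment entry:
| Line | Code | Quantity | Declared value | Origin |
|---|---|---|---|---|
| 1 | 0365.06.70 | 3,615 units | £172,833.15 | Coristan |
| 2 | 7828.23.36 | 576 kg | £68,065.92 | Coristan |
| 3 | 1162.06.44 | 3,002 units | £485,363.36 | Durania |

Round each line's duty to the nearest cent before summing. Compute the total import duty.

Line 1 (0365.06.70, Coristan, 3,615 units, £172,833.15):
Base rate for 0365.06.70 is 24.5%.
Origin Coristan qualifies under the Coria–Coristan agreement and 0365.06.70 is covered: preferential rate 15.5% applies instead.
Duty = £172,833.15 × 15.5% = £26,789.14.
Line 2 (7828.23.36, Coristan, 576 kg, £68,065.92):
Base rate for 7828.23.36 is 19%.
Origin Coristan qualifies under the Coria–Coristan agreement and 7828.23.36 is covered: preferential rate 15.5% applies instead.
Duty = £68,065.92 × 15.5% = £10,550.22.
Line 3 (1162.06.44, Durania, 3,002 units, £485,363.36):
Base rate for 1162.06.44 is 16.5%.
Additional duty on 1162.06.44 from Durania: +3.6%. Applied ad valorem rate: 16.5% + 3.6% = 20.1%.
Duty = £485,363.36 × 20.1% = £97,558.04.
Total = £26,789.14 + £10,550.22 + £97,558.04 = £134,897.40.

£134,897.40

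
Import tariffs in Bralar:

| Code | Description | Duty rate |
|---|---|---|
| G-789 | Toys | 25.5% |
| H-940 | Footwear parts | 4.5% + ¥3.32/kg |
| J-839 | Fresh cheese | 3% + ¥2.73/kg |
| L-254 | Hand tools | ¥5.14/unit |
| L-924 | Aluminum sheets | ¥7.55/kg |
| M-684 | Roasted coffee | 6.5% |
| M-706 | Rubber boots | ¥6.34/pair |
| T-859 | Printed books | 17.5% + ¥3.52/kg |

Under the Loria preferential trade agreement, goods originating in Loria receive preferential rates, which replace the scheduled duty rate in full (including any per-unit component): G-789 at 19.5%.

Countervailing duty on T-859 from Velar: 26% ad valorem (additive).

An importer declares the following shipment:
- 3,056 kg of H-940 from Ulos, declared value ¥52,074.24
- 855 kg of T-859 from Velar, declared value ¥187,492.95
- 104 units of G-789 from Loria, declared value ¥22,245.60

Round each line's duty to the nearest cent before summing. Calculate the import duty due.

¥101,396.18

Line 1 (H-940, Ulos, 3,056 kg, ¥52,074.24):
Base rate for H-940 is 4.5% + ¥3.32/kg.
Duty = ¥52,074.24 × 4.5% + 3,056 × ¥3.32 = ¥12,489.26.
Line 2 (T-859, Velar, 855 kg, ¥187,492.95):
Base rate for T-859 is 17.5% + ¥3.52/kg.
Additional duty on T-859 from Velar: +26%. Applied ad valorem rate: 17.5% + 26% = 43.5%.
Duty = ¥187,492.95 × 43.5% + 855 × ¥3.52 = ¥84,569.03.
Line 3 (G-789, Loria, 104 units, ¥22,245.60):
Base rate for G-789 is 25.5%.
Origin Loria qualifies under the Bralar–Loria agreement and G-789 is covered: preferential rate 19.5% applies instead.
Duty = ¥22,245.60 × 19.5% = ¥4,337.89.
Total = ¥12,489.26 + ¥84,569.03 + ¥4,337.89 = ¥101,396.18.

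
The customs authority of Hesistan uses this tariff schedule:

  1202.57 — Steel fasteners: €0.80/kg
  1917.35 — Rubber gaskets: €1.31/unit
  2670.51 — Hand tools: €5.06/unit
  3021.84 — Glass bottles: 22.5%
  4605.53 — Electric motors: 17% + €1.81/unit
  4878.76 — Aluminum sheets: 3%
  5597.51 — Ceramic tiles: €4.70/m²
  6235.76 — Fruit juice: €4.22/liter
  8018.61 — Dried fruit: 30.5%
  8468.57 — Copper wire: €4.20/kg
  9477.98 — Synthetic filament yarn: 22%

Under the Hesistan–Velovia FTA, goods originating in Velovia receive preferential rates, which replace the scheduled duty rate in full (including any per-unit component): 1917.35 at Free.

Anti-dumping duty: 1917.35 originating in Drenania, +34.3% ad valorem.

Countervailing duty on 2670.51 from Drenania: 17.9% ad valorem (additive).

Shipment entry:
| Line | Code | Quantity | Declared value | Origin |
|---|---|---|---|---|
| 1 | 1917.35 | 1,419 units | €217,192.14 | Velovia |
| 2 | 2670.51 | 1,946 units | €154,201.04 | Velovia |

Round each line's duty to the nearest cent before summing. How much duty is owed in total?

€9,846.76

Line 1 (1917.35, Velovia, 1,419 units, €217,192.14):
Base rate for 1917.35 is €1.31/unit.
Origin Velovia qualifies under the Hesistan–Velovia agreement and 1917.35 is covered: preferential rate Free applies instead.
The additional-duty order on 1917.35 targets Drenania, not Velovia; it does not apply.
Duty = €217,192.14 × 0% = €0.00.
Line 2 (2670.51, Velovia, 1,946 units, €154,201.04):
Base rate for 2670.51 is €5.06/unit.
Origin Velovia is the FTA partner but 2670.51 is not on the preference list; base rate stands.
The additional-duty order on 2670.51 targets Drenania, not Velovia; it does not apply.
Duty = 1,946 × €5.06 = €9,846.76.
Total = €0.00 + €9,846.76 = €9,846.76.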